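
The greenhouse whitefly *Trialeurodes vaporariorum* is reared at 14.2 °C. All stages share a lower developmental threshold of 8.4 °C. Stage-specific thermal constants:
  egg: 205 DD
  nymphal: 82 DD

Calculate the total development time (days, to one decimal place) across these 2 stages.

Daily accumulation at 14.2 °C = 14.2 − 8.4 = 5.8 DD/day.
Total K = 205 + 82 = 287 DD.
Total duration = 287 / 5.8 = 49.483 ≈ 49.5 days.

49.5 days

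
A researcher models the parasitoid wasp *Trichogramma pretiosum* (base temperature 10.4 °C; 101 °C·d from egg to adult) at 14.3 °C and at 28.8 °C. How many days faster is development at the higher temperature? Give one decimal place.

At 14.3 °C: 101 / (14.3 − 10.4) = 101 / 3.9 = 25.897 d.
At 28.8 °C: 101 / (28.8 − 10.4) = 101 / 18.4 = 5.489 d.
Difference = |25.897 − 5.489| = 20.408 ≈ 20.4 days.

20.4 days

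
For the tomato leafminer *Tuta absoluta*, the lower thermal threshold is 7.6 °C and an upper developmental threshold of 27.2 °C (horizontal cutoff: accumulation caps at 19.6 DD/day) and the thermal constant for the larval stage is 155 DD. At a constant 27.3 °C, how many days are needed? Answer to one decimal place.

7.9 days

Temperature 27.3 °C exceeds the upper threshold, so daily accumulation caps at 27.2 − 7.6 = 19.6 DD/day.
Duration = 155 / 19.6 = 7.908 ≈ 7.9 days.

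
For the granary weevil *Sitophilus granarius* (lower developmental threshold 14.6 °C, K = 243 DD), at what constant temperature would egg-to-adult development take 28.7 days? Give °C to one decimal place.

Required daily accumulation = 243 / 28.7 = 8.467 DD/day.
T = T_base + 8.467 = 14.6 + 8.467 = 23.067 ≈ 23.1 °C.

23.1 °C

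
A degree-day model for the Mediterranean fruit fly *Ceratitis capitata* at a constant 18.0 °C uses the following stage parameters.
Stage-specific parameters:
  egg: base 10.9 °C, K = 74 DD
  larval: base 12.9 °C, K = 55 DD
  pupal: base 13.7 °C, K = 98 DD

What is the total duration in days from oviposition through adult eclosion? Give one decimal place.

egg: 74 / (18.0 − 10.9) = 74 / 7.1 = 10.423 d.
larval: 55 / (18.0 − 12.9) = 55 / 5.1 = 10.784 d.
pupal: 98 / (18.0 − 13.7) = 98 / 4.3 = 22.791 d.
Sum = 43.998 ≈ 44.0 days.

44.0 days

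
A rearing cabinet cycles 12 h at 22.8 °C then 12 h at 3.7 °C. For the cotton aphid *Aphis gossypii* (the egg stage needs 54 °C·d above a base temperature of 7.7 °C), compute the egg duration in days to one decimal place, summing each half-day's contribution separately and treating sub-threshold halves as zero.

Day half: max(0, 22.8 − 7.7) × 0.5 = 15.1 × 0.5 = 7.55 DD.
Night half: max(0, 3.7 − 7.7) × 0.5 = 0.0 × 0.5 = 0.00 DD.
Per 24 h: 7.55 DD/day.
Duration = 54 / 7.55 = 7.152 ≈ 7.2 days.

7.2 days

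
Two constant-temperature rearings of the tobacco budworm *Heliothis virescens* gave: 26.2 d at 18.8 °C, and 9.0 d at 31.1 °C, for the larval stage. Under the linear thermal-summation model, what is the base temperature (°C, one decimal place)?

Under the model K = D·(T − T_b), so D₁·(T₁ − T_b) = D₂·(T₂ − T_b).
26.2·(18.8 − T_b) = 9.0·(31.1 − T_b)
T_b = (26.2·18.8 − 9.0·31.1) / (26.2 − 9.0) = 212.66 / 17.2 = 12.364 °C ≈ 12.4 °C.

12.4 °C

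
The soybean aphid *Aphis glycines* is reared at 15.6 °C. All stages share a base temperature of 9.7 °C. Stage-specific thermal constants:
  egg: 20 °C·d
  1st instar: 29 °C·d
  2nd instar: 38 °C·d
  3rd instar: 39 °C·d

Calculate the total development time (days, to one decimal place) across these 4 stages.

21.4 days

Daily accumulation at 15.6 °C = 15.6 − 9.7 = 5.9 DD/day.
Total K = 20 + 29 + 38 + 39 = 126 DD.
Total duration = 126 / 5.9 = 21.356 ≈ 21.4 days.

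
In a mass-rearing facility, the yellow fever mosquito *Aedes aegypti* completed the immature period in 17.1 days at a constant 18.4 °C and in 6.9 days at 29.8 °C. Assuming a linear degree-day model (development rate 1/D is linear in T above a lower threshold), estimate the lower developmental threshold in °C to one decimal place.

10.7 °C

Linear rate model ⇒ the product D·(T − T_b) is constant across temperatures.
17.1·(18.4 − T_b) = 6.9·(29.8 − T_b)
T_b = (17.1·18.4 − 6.9·29.8) / (17.1 − 6.9) = 109.02 / 10.2 = 10.688 °C ≈ 10.7 °C.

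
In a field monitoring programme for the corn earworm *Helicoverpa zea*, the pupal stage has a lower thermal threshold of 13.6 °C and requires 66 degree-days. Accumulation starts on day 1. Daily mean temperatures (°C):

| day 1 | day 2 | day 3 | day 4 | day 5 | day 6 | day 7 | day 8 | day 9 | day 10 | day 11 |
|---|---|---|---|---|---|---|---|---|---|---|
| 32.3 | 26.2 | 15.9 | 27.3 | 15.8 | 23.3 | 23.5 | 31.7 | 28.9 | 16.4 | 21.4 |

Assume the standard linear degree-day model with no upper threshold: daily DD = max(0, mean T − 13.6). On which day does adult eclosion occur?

day 7

Daily DD above 13.6 °C: 18.7, 12.6, 2.3, 13.7, 2.2, 9.7, 9.9, 18.1, 15.3, 2.8, 7.8.
Cumulative: 18.7, 31.3, 33.6, 47.3, 49.5, 59.2, 69.1, 87.2, 102.5, 105.3, 113.1.
The total first reaches 66 DD on day 7.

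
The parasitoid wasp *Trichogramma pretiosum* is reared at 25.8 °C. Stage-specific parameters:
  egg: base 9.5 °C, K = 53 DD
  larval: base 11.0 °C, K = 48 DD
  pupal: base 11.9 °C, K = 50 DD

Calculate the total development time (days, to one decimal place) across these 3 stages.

10.1 days

egg: 53 / (25.8 − 9.5) = 53 / 16.3 = 3.252 d.
larval: 48 / (25.8 − 11.0) = 48 / 14.8 = 3.243 d.
pupal: 50 / (25.8 − 11.9) = 50 / 13.9 = 3.597 d.
Sum = 10.092 ≈ 10.1 days.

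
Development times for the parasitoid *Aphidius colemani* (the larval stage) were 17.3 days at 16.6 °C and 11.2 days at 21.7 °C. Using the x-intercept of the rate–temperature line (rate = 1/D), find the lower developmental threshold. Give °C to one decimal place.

Linear rate model ⇒ the product D·(T − T_b) is constant across temperatures.
17.3·(16.6 − T_b) = 11.2·(21.7 − T_b)
T_b = (17.3·16.6 − 11.2·21.7) / (17.3 − 11.2) = 44.14 / 6.1 = 7.236 °C ≈ 7.2 °C.

7.2 °C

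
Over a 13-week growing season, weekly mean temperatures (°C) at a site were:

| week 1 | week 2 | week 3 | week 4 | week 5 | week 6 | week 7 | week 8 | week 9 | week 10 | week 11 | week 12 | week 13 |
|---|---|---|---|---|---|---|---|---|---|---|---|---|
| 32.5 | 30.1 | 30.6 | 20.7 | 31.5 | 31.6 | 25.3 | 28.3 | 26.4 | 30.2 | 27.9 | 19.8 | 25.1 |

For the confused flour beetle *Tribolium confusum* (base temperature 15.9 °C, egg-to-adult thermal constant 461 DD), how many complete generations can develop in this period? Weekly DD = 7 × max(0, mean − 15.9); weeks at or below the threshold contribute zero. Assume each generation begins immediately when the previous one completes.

2 generations

Weekly DD (7 × max(0, T̄ − 15.9)): 116.2, 99.4, 102.9, 33.6, 109.2, 109.9, 65.8, 86.8, 73.5, 100.1, 84.0, 27.3, 64.4.
Season total = 1073.1 DD.
Complete generations = ⌊1073.1 / 461⌋ = 2.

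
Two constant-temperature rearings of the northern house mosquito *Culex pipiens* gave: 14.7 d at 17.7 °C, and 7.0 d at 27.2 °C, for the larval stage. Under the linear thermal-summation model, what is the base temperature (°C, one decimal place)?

9.1 °C

Equal thermal constants: D₁(T₁ − T_b) = D₂(T₂ − T_b).
14.7·(17.7 − T_b) = 7.0·(27.2 − T_b)
T_b = (14.7·17.7 − 7.0·27.2) / (14.7 − 7.0) = 69.79 / 7.7 = 9.064 °C ≈ 9.1 °C.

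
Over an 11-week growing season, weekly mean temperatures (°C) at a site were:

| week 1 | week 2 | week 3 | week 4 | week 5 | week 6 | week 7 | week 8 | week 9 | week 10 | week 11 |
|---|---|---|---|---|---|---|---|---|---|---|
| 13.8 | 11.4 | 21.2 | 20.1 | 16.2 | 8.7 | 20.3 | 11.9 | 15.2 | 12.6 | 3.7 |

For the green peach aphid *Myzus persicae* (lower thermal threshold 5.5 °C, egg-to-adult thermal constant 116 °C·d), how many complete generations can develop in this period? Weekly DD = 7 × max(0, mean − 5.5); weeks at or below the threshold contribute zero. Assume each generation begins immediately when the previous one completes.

Weekly DD (7 × max(0, T̄ − 5.5)): 58.1, 41.3, 109.9, 102.2, 74.9, 22.4, 103.6, 44.8, 67.9, 49.7, 0.0.
Season total = 674.8 DD.
Complete generations = ⌊674.8 / 116⌋ = 5.

5 generations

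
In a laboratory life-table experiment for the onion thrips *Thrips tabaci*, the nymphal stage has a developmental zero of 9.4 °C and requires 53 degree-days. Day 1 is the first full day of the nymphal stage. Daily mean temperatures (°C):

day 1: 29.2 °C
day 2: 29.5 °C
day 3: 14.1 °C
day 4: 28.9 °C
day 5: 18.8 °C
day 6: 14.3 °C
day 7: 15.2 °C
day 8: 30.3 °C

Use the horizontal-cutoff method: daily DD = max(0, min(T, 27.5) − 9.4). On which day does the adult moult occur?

Daily DD above 9.4 °C (capped at 18.1): 18.1, 18.1, 4.7, 18.1, 9.4, 4.9, 5.8, 18.1.
Cumulative: 18.1, 36.2, 40.9, 59.0, 68.4, 73.3, 79.1, 97.2.
The total first reaches 53 DD on day 4.

day 4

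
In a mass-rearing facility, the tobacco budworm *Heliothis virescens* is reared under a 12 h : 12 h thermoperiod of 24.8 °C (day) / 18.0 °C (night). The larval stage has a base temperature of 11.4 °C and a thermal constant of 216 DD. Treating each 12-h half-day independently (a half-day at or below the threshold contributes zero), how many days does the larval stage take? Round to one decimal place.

Day half: max(0, 24.8 − 11.4) × 0.5 = 13.4 × 0.5 = 6.70 DD.
Night half: max(0, 18.0 − 11.4) × 0.5 = 6.6 × 0.5 = 3.30 DD.
Per 24 h: 10.00 DD/day.
Duration = 216 / 10.00 = 21.600 ≈ 21.6 days.

21.6 days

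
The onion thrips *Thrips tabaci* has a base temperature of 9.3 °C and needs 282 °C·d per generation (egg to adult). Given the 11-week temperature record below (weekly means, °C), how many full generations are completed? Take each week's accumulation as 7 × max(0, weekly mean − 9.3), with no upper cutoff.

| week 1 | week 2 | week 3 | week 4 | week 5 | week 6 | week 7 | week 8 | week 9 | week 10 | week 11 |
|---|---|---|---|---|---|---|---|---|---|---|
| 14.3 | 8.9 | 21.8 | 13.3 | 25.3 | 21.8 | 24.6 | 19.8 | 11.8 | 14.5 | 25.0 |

Weekly DD (7 × max(0, T̄ − 9.3)): 35.0, 0.0, 87.5, 28.0, 112.0, 87.5, 107.1, 73.5, 17.5, 36.4, 109.9.
Season total = 694.4 DD.
Complete generations = ⌊694.4 / 282⌋ = 2.

2 generations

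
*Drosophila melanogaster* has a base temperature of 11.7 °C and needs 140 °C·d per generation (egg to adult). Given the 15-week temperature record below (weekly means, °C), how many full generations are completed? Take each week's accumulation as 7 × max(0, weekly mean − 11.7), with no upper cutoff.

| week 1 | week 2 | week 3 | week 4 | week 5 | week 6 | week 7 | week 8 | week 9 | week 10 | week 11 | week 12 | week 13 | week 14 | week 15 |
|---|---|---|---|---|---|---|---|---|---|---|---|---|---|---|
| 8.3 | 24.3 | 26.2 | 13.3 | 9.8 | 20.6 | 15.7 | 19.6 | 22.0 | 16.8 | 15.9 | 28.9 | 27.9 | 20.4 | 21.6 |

Weekly DD (7 × max(0, T̄ − 11.7)): 0.0, 88.2, 101.5, 11.2, 0.0, 62.3, 28.0, 55.3, 72.1, 35.7, 29.4, 120.4, 113.4, 60.9, 69.3.
Season total = 847.7 DD.
Complete generations = ⌊847.7 / 140⌋ = 6.

6 generations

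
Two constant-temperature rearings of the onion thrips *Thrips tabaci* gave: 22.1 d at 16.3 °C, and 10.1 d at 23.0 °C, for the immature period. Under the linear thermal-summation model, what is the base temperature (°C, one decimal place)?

Under the model K = D·(T − T_b), so D₁·(T₁ − T_b) = D₂·(T₂ − T_b).
22.1·(16.3 − T_b) = 10.1·(23.0 − T_b)
T_b = (22.1·16.3 − 10.1·23.0) / (22.1 − 10.1) = 127.93 / 12.0 = 10.661 °C ≈ 10.7 °C.

10.7 °C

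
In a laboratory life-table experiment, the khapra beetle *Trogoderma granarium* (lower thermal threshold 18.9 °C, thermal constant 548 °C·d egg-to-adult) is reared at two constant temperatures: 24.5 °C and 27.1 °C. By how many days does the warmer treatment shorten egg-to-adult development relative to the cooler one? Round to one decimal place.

At 24.5 °C: 548 / (24.5 − 18.9) = 548 / 5.6 = 97.857 d.
At 27.1 °C: 548 / (27.1 − 18.9) = 548 / 8.2 = 66.829 d.
Difference = |97.857 − 66.829| = 31.028 ≈ 31.0 days.

31.0 days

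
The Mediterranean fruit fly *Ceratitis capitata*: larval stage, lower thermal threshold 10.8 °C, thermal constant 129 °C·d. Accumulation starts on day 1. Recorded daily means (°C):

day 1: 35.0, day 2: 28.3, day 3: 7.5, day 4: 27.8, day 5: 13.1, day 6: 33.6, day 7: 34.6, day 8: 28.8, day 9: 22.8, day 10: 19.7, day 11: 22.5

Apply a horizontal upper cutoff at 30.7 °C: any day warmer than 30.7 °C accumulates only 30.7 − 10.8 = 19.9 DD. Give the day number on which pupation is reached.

Daily DD above 10.8 °C (capped at 19.9): 19.9, 17.5, 0.0, 17.0, 2.3, 19.9, 19.9, 18.0, 12.0, 8.9, 11.7.
Cumulative: 19.9, 37.4, 37.4, 54.4, 56.7, 76.6, 96.5, 114.5, 126.5, 135.4, 147.1.
The total first reaches 129 DD on day 10.

day 10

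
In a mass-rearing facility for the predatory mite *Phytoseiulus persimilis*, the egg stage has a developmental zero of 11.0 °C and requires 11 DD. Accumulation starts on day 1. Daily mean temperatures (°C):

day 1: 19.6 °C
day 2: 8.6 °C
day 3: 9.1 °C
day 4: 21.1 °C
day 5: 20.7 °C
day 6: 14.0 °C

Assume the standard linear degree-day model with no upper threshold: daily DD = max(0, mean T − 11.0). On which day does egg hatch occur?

Daily DD above 11.0 °C: 8.6, 0.0, 0.0, 10.1, 9.7, 3.0.
Cumulative: 8.6, 8.6, 8.6, 18.7, 28.4, 31.4.
The total first reaches 11 DD on day 4.

day 4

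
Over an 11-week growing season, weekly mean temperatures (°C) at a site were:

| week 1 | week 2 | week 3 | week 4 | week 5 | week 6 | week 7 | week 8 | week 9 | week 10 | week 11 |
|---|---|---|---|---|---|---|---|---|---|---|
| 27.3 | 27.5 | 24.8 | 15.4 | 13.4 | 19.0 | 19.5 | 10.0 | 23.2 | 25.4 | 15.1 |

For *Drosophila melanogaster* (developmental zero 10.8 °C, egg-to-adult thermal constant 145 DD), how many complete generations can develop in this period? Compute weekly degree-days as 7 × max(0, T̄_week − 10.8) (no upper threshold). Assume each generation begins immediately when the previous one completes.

Weekly DD (7 × max(0, T̄ − 10.8)): 115.5, 116.9, 98.0, 32.2, 18.2, 57.4, 60.9, 0.0, 86.8, 102.2, 30.1.
Season total = 718.2 DD.
Complete generations = ⌊718.2 / 145⌋ = 4.

4 generations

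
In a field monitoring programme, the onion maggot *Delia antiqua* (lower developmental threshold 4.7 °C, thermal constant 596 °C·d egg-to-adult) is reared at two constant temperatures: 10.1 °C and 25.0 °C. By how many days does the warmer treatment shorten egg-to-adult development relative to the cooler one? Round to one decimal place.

81.0 days

At 10.1 °C: 596 / (10.1 − 4.7) = 596 / 5.4 = 110.370 d.
At 25.0 °C: 596 / (25.0 − 4.7) = 596 / 20.3 = 29.360 d.
Difference = |110.370 − 29.360| = 81.011 ≈ 81.0 days.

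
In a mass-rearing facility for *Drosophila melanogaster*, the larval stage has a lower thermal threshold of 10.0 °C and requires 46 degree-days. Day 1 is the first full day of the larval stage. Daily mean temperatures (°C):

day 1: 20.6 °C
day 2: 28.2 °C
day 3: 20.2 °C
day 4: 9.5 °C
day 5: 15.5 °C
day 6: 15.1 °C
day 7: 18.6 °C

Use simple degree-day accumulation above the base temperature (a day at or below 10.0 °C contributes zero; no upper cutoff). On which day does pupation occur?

Daily DD above 10.0 °C: 10.6, 18.2, 10.2, 0.0, 5.5, 5.1, 8.6.
Cumulative: 10.6, 28.8, 39.0, 39.0, 44.5, 49.6, 58.2.
The total first reaches 46 DD on day 6.

day 6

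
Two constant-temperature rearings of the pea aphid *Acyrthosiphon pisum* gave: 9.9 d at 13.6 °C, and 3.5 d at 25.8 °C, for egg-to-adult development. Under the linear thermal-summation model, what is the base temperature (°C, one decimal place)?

6.9 °C

Under the model K = D·(T − T_b), so D₁·(T₁ − T_b) = D₂·(T₂ − T_b).
9.9·(13.6 − T_b) = 3.5·(25.8 − T_b)
T_b = (9.9·13.6 − 3.5·25.8) / (9.9 − 3.5) = 44.34 / 6.4 = 6.928 °C ≈ 6.9 °C.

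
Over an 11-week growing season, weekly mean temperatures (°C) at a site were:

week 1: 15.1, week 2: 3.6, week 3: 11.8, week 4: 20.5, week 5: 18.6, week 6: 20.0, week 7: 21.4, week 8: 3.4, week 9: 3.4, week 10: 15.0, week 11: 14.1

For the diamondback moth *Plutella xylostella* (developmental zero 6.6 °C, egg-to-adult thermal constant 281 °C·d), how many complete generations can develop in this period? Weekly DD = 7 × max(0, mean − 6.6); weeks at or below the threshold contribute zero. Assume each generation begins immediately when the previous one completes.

2 generations

Weekly DD (7 × max(0, T̄ − 6.6)): 59.5, 0.0, 36.4, 97.3, 84.0, 93.8, 103.6, 0.0, 0.0, 58.8, 52.5.
Season total = 585.9 DD.
Complete generations = ⌊585.9 / 281⌋ = 2.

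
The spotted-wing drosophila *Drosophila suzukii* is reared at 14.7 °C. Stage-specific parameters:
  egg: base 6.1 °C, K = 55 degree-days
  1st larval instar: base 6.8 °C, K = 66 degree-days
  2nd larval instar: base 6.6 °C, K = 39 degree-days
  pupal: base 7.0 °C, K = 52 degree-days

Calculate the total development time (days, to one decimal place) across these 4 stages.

26.3 days

egg: 55 / (14.7 − 6.1) = 55 / 8.6 = 6.395 d.
1st larval instar: 66 / (14.7 − 6.8) = 66 / 7.9 = 8.354 d.
2nd larval instar: 39 / (14.7 − 6.6) = 39 / 8.1 = 4.815 d.
pupal: 52 / (14.7 − 7.0) = 52 / 7.7 = 6.753 d.
Sum = 26.318 ≈ 26.3 days.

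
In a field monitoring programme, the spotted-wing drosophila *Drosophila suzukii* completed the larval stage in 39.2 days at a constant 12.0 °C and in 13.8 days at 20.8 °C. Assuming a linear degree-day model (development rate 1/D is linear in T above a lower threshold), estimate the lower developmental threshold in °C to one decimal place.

Under the model K = D·(T − T_b), so D₁·(T₁ − T_b) = D₂·(T₂ − T_b).
39.2·(12.0 − T_b) = 13.8·(20.8 − T_b)
T_b = (39.2·12.0 − 13.8·20.8) / (39.2 − 13.8) = 183.36 / 25.4 = 7.219 °C ≈ 7.2 °C.

7.2 °C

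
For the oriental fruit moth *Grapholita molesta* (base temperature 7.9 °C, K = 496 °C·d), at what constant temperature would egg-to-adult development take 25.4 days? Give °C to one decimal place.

Required daily accumulation = 496 / 25.4 = 19.528 DD/day.
T = T_base + 19.528 = 7.9 + 19.528 = 27.428 ≈ 27.4 °C.

27.4 °C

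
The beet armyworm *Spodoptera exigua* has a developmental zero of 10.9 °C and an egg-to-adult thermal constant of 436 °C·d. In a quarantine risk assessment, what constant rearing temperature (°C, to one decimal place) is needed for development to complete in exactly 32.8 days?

Required daily accumulation = 436 / 32.8 = 13.293 DD/day.
T = T_base + 13.293 = 10.9 + 13.293 = 24.193 ≈ 24.2 °C.

24.2 °C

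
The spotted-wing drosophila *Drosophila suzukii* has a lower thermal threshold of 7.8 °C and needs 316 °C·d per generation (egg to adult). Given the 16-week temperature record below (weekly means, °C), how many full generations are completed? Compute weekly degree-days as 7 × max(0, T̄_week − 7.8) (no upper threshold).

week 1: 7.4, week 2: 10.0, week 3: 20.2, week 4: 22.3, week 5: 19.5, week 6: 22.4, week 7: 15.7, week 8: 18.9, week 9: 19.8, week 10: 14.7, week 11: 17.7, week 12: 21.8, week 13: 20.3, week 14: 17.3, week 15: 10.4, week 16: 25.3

3 generations

Weekly DD (7 × max(0, T̄ − 7.8)): 0.0, 15.4, 86.8, 101.5, 81.9, 102.2, 55.3, 77.7, 84.0, 48.3, 69.3, 98.0, 87.5, 66.5, 18.2, 122.5.
Season total = 1115.1 DD.
Complete generations = ⌊1115.1 / 316⌋ = 3.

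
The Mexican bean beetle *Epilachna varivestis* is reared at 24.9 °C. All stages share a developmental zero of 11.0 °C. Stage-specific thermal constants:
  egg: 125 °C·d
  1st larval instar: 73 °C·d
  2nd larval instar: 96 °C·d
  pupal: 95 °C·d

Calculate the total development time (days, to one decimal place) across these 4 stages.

28.0 days

Daily accumulation at 24.9 °C = 24.9 − 11.0 = 13.9 DD/day.
Total K = 125 + 73 + 96 + 95 = 389 DD.
Total duration = 389 / 13.9 = 27.986 ≈ 28.0 days.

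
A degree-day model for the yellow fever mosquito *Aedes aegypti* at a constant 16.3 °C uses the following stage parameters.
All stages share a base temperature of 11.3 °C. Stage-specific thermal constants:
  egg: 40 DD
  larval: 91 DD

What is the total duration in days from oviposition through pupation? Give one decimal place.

Daily accumulation at 16.3 °C = 16.3 − 11.3 = 5.0 DD/day.
Total K = 40 + 91 = 131 DD.
Total duration = 131 / 5.0 = 26.200 ≈ 26.2 days.

26.2 days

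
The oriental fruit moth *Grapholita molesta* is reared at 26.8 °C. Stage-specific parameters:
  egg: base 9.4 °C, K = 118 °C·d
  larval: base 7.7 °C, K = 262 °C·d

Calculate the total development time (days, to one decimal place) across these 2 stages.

20.5 days

egg: 118 / (26.8 − 9.4) = 118 / 17.4 = 6.782 d.
larval: 262 / (26.8 − 7.7) = 262 / 19.1 = 13.717 d.
Sum = 20.499 ≈ 20.5 days.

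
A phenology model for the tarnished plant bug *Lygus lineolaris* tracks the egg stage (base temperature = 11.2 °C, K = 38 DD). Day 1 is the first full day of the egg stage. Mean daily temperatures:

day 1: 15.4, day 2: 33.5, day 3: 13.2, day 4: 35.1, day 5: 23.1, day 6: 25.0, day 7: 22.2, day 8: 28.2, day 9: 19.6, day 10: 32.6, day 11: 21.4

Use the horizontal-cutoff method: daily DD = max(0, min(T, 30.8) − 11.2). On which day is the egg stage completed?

day 4

Daily DD above 11.2 °C (capped at 19.6): 4.2, 19.6, 2.0, 19.6, 11.9, 13.8, 11.0, 17.0, 8.4, 19.6, 10.2.
Cumulative: 4.2, 23.8, 25.8, 45.4, 57.3, 71.1, 82.1, 99.1, 107.5, 127.1, 137.3.
The total first reaches 38 DD on day 4.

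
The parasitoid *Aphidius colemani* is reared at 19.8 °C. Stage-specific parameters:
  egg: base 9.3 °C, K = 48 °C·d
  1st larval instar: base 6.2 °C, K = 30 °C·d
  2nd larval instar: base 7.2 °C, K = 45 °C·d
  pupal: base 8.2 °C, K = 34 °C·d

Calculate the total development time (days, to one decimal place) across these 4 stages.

13.3 days

egg: 48 / (19.8 − 9.3) = 48 / 10.5 = 4.571 d.
1st larval instar: 30 / (19.8 − 6.2) = 30 / 13.6 = 2.206 d.
2nd larval instar: 45 / (19.8 − 7.2) = 45 / 12.6 = 3.571 d.
pupal: 34 / (19.8 − 8.2) = 34 / 11.6 = 2.931 d.
Sum = 13.280 ≈ 13.3 days.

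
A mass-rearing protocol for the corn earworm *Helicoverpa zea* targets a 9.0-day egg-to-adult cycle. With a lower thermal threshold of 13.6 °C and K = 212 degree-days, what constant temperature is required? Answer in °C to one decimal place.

Required daily accumulation = 212 / 9.0 = 23.556 DD/day.
T = T_base + 23.556 = 13.6 + 23.556 = 37.156 ≈ 37.2 °C.

37.2 °C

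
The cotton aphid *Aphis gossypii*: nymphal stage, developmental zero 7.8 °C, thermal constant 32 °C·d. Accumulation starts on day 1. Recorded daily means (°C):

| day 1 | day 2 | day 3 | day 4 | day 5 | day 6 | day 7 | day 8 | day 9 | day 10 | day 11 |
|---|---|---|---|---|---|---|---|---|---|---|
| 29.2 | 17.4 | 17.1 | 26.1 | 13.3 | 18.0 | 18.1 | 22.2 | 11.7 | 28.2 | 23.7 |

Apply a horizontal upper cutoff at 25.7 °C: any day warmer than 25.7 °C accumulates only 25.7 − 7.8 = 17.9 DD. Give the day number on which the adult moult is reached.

Daily DD above 7.8 °C (capped at 17.9): 17.9, 9.6, 9.3, 17.9, 5.5, 10.2, 10.3, 14.4, 3.9, 17.9, 15.9.
Cumulative: 17.9, 27.5, 36.8, 54.7, 60.2, 70.4, 80.7, 95.1, 99.0, 116.9, 132.8.
The total first reaches 32 DD on day 3.

day 3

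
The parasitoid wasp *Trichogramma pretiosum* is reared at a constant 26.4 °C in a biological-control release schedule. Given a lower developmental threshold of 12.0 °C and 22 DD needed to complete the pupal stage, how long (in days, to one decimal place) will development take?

1.5 days

Daily accumulation = 26.4 − 12.0 = 14.4 DD/day.
Duration = 22 / 14.4 = 1.528 ≈ 1.5 days.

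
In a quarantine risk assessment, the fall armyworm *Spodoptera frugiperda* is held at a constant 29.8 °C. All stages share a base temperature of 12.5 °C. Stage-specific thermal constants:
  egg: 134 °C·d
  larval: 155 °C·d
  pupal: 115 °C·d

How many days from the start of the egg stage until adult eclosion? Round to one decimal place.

Daily accumulation at 29.8 °C = 29.8 − 12.5 = 17.3 DD/day.
Total K = 134 + 155 + 115 = 404 DD.
Total duration = 404 / 17.3 = 23.353 ≈ 23.4 days.

23.4 days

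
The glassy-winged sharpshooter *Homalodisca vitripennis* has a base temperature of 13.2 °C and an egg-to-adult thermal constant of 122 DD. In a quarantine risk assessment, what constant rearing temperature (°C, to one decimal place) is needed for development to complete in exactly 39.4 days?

16.3 °C

Required daily accumulation = 122 / 39.4 = 3.096 DD/day.
T = T_base + 3.096 = 13.2 + 3.096 = 16.296 ≈ 16.3 °C.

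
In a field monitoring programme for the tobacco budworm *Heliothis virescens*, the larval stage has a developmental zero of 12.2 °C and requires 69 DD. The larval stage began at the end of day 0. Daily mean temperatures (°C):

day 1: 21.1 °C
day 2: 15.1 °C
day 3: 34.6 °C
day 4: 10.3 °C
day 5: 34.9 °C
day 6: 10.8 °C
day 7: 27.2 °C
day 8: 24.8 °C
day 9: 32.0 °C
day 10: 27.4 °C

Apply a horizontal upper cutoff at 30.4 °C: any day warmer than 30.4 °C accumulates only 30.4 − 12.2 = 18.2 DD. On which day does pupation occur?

Daily DD above 12.2 °C (capped at 18.2): 8.9, 2.9, 18.2, 0.0, 18.2, 0.0, 15.0, 12.6, 18.2, 15.2.
Cumulative: 8.9, 11.8, 30.0, 30.0, 48.2, 48.2, 63.2, 75.8, 94.0, 109.2.
The total first reaches 69 DD on day 8.

day 8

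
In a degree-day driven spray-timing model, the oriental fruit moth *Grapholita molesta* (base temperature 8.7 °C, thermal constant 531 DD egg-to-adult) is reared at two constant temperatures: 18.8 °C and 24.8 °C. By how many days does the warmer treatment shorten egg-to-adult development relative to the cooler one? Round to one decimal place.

At 18.8 °C: 531 / (18.8 − 8.7) = 531 / 10.1 = 52.574 d.
At 24.8 °C: 531 / (24.8 − 8.7) = 531 / 16.1 = 32.981 d.
Difference = |52.574 − 32.981| = 19.593 ≈ 19.6 days.

19.6 days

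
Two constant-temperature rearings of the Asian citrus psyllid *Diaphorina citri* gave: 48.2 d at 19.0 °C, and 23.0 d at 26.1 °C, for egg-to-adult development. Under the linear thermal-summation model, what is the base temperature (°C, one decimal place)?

Linear rate model ⇒ the product D·(T − T_b) is constant across temperatures.
48.2·(19.0 − T_b) = 23.0·(26.1 − T_b)
T_b = (48.2·19.0 − 23.0·26.1) / (48.2 − 23.0) = 315.50 / 25.2 = 12.520 °C ≈ 12.5 °C.

12.5 °C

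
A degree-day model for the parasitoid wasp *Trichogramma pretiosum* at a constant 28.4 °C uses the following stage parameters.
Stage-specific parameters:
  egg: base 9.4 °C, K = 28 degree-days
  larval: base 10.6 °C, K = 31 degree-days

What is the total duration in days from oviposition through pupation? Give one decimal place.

3.2 days

egg: 28 / (28.4 − 9.4) = 28 / 19.0 = 1.474 d.
larval: 31 / (28.4 − 10.6) = 31 / 17.8 = 1.742 d.
Sum = 3.215 ≈ 3.2 days.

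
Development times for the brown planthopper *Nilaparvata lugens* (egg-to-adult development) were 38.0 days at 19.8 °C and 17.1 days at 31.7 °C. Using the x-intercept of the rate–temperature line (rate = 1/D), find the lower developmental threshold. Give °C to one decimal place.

10.1 °C

Under the model K = D·(T − T_b), so D₁·(T₁ − T_b) = D₂·(T₂ − T_b).
38.0·(19.8 − T_b) = 17.1·(31.7 − T_b)
T_b = (38.0·19.8 − 17.1·31.7) / (38.0 − 17.1) = 210.33 / 20.9 = 10.064 °C ≈ 10.1 °C.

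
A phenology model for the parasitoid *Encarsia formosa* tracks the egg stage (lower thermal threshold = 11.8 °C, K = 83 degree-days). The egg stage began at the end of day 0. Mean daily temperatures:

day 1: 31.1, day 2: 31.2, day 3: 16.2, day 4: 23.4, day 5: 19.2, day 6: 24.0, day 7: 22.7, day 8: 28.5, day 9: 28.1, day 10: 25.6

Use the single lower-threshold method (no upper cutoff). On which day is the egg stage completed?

day 7

Daily DD above 11.8 °C: 19.3, 19.4, 4.4, 11.6, 7.4, 12.2, 10.9, 16.7, 16.3, 13.8.
Cumulative: 19.3, 38.7, 43.1, 54.7, 62.1, 74.3, 85.2, 101.9, 118.2, 132.0.
The total first reaches 83 DD on day 7.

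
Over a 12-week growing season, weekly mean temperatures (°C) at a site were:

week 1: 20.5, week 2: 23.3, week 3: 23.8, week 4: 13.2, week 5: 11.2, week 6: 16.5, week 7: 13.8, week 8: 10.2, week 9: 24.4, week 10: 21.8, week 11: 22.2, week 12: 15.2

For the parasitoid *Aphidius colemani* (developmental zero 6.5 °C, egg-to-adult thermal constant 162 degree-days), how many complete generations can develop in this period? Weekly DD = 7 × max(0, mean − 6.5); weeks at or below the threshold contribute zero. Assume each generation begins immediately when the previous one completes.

Weekly DD (7 × max(0, T̄ − 6.5)): 98.0, 117.6, 121.1, 46.9, 32.9, 70.0, 51.1, 25.9, 125.3, 107.1, 109.9, 60.9.
Season total = 966.7 DD.
Complete generations = ⌊966.7 / 162⌋ = 5.

5 generations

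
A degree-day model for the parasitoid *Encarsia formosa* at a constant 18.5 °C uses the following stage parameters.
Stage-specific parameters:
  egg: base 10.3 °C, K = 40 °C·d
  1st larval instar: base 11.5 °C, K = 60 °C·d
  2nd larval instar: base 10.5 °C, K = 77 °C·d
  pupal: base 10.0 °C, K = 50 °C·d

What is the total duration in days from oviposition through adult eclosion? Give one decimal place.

egg: 40 / (18.5 − 10.3) = 40 / 8.2 = 4.878 d.
1st larval instar: 60 / (18.5 − 11.5) = 60 / 7.0 = 8.571 d.
2nd larval instar: 77 / (18.5 − 10.5) = 77 / 8.0 = 9.625 d.
pupal: 50 / (18.5 − 10.0) = 50 / 8.5 = 5.882 d.
Sum = 28.957 ≈ 29.0 days.

29.0 days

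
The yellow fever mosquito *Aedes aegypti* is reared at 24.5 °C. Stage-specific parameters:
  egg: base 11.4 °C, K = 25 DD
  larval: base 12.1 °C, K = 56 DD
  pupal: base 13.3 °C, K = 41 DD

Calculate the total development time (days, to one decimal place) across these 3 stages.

egg: 25 / (24.5 − 11.4) = 25 / 13.1 = 1.908 d.
larval: 56 / (24.5 − 12.1) = 56 / 12.4 = 4.516 d.
pupal: 41 / (24.5 − 13.3) = 41 / 11.2 = 3.661 d.
Sum = 10.085 ≈ 10.1 days.

10.1 days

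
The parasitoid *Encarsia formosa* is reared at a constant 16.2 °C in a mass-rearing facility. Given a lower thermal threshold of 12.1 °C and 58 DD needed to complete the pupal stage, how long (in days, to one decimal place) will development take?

14.1 days

Daily accumulation = 16.2 − 12.1 = 4.1 DD/day.
Duration = 58 / 4.1 = 14.146 ≈ 14.1 days.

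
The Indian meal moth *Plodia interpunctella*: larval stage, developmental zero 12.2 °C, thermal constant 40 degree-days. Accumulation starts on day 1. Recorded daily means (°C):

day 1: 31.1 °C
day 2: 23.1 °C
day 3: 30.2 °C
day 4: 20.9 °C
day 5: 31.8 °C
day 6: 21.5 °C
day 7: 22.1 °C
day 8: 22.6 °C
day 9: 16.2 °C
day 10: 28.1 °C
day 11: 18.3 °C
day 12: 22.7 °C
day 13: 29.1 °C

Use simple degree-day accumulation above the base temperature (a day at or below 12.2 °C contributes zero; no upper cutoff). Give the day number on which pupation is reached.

Daily DD above 12.2 °C: 18.9, 10.9, 18.0, 8.7, 19.6, 9.3, 9.9, 10.4, 4.0, 15.9, 6.1, 10.5, 16.9.
Cumulative: 18.9, 29.8, 47.8, 56.5, 76.1, 85.4, 95.3, 105.7, 109.7, 125.6, 131.7, 142.2, 159.1.
The total first reaches 40 DD on day 3.

day 3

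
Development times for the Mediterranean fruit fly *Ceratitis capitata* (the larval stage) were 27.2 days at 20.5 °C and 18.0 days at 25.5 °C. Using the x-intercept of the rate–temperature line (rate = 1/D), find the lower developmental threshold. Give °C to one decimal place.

Under the model K = D·(T − T_b), so D₁·(T₁ − T_b) = D₂·(T₂ − T_b).
27.2·(20.5 − T_b) = 18.0·(25.5 − T_b)
T_b = (27.2·20.5 − 18.0·25.5) / (27.2 − 18.0) = 98.60 / 9.2 = 10.717 °C ≈ 10.7 °C.

10.7 °C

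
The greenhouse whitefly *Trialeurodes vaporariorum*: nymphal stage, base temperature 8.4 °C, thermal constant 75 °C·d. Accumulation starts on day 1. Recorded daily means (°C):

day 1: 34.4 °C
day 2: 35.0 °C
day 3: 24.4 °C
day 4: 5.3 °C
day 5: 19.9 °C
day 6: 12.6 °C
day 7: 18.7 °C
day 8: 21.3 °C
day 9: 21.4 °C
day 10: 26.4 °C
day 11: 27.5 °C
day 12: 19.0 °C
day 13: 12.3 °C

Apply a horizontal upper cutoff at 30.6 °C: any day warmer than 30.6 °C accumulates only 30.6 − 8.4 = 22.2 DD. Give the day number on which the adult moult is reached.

Daily DD above 8.4 °C (capped at 22.2): 22.2, 22.2, 16.0, 0.0, 11.5, 4.2, 10.3, 12.9, 13.0, 18.0, 19.1, 10.6, 3.9.
Cumulative: 22.2, 44.4, 60.4, 60.4, 71.9, 76.1, 86.4, 99.3, 112.3, 130.3, 149.4, 160.0, 163.9.
The total first reaches 75 DD on day 6.

day 6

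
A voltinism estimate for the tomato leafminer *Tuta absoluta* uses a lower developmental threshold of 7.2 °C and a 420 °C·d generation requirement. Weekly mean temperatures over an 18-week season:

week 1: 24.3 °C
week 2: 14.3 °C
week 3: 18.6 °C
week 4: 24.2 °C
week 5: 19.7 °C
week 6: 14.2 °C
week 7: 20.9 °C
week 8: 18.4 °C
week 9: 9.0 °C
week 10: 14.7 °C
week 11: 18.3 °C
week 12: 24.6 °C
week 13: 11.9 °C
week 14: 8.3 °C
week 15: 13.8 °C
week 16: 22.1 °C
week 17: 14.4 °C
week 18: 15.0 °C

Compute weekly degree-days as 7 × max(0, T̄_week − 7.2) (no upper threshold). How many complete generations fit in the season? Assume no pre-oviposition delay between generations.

2 generations

Weekly DD (7 × max(0, T̄ − 7.2)): 119.7, 49.7, 79.8, 119.0, 87.5, 49.0, 95.9, 78.4, 12.6, 52.5, 77.7, 121.8, 32.9, 7.7, 46.2, 104.3, 50.4, 54.6.
Season total = 1239.7 DD.
Complete generations = ⌊1239.7 / 420⌋ = 2.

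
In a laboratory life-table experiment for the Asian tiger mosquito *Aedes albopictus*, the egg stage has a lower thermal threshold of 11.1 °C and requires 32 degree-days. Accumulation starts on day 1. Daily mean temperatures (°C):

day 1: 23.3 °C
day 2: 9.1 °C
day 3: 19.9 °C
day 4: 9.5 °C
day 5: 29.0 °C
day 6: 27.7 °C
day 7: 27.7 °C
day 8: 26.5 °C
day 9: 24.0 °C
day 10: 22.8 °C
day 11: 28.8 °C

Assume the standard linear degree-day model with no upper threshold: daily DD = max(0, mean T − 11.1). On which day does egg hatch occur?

day 5

Daily DD above 11.1 °C: 12.2, 0.0, 8.8, 0.0, 17.9, 16.6, 16.6, 15.4, 12.9, 11.7, 17.7.
Cumulative: 12.2, 12.2, 21.0, 21.0, 38.9, 55.5, 72.1, 87.5, 100.4, 112.1, 129.8.
The total first reaches 32 DD on day 5.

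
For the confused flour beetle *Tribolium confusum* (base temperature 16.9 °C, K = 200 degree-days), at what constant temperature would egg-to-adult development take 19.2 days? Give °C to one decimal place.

Required daily accumulation = 200 / 19.2 = 10.417 DD/day.
T = T_base + 10.417 = 16.9 + 10.417 = 27.317 ≈ 27.3 °C.

27.3 °C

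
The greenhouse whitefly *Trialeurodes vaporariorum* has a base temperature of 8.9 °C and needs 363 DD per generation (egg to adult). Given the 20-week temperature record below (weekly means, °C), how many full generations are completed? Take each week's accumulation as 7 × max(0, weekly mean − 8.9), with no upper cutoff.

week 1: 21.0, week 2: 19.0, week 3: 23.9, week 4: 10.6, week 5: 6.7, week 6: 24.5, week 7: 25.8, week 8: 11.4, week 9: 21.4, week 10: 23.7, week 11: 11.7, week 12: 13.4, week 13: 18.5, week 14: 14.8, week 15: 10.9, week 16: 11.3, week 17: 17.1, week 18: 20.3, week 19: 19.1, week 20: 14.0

Weekly DD (7 × max(0, T̄ − 8.9)): 84.7, 70.7, 105.0, 11.9, 0.0, 109.2, 118.3, 17.5, 87.5, 103.6, 19.6, 31.5, 67.2, 41.3, 14.0, 16.8, 57.4, 79.8, 71.4, 35.7.
Season total = 1143.1 DD.
Complete generations = ⌊1143.1 / 363⌋ = 3.

3 generations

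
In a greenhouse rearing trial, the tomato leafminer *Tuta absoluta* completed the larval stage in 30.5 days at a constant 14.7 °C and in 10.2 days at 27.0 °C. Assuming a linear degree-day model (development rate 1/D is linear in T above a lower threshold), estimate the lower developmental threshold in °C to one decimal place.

8.5 °C

Under the model K = D·(T − T_b), so D₁·(T₁ − T_b) = D₂·(T₂ − T_b).
30.5·(14.7 − T_b) = 10.2·(27.0 − T_b)
T_b = (30.5·14.7 − 10.2·27.0) / (30.5 − 10.2) = 172.95 / 20.3 = 8.520 °C ≈ 8.5 °C.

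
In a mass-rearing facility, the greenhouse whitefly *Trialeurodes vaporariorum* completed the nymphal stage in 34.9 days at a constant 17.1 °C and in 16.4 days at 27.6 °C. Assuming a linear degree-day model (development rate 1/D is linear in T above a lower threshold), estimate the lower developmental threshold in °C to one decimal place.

7.8 °C

Equal thermal constants: D₁(T₁ − T_b) = D₂(T₂ − T_b).
34.9·(17.1 − T_b) = 16.4·(27.6 − T_b)
T_b = (34.9·17.1 − 16.4·27.6) / (34.9 − 16.4) = 144.15 / 18.5 = 7.792 °C ≈ 7.8 °C.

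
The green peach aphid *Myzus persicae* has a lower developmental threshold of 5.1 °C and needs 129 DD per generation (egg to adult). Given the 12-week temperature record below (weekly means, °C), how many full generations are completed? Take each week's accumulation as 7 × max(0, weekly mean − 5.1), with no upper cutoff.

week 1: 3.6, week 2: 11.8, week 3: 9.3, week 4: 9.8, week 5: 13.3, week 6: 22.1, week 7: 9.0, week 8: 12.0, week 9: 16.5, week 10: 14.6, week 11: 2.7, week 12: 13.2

Weekly DD (7 × max(0, T̄ − 5.1)): 0.0, 46.9, 29.4, 32.9, 57.4, 119.0, 27.3, 48.3, 79.8, 66.5, 0.0, 56.7.
Season total = 564.2 DD.
Complete generations = ⌊564.2 / 129⌋ = 4.

4 generations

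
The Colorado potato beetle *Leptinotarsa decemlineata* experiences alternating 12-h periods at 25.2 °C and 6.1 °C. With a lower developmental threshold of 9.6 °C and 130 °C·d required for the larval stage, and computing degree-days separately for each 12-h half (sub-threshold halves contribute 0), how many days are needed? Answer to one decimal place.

Day half: max(0, 25.2 − 9.6) × 0.5 = 15.6 × 0.5 = 7.80 DD.
Night half: max(0, 6.1 − 9.6) × 0.5 = 0.0 × 0.5 = 0.00 DD.
Per 24 h: 7.80 DD/day.
Duration = 130 / 7.80 = 16.667 ≈ 16.7 days.

16.7 days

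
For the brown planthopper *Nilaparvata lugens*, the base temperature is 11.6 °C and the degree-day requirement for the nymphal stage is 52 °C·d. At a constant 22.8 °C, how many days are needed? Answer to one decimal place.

Daily accumulation = 22.8 − 11.6 = 11.2 DD/day.
Duration = 52 / 11.2 = 4.643 ≈ 4.6 days.

4.6 days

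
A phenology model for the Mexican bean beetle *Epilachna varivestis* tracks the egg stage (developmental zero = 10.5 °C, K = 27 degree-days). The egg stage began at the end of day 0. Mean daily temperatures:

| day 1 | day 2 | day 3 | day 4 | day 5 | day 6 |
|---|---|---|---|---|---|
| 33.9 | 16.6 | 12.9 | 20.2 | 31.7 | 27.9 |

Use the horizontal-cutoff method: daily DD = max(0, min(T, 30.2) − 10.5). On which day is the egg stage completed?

Daily DD above 10.5 °C (capped at 19.7): 19.7, 6.1, 2.4, 9.7, 19.7, 17.4.
Cumulative: 19.7, 25.8, 28.2, 37.9, 57.6, 75.0.
The total first reaches 27 DD on day 3.

day 3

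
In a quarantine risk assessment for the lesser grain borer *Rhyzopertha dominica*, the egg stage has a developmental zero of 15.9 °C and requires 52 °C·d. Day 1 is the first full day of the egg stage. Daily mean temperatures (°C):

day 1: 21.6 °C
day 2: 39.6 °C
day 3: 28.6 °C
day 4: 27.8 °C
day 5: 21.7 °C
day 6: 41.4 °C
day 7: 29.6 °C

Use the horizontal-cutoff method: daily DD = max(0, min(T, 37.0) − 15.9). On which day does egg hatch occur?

Daily DD above 15.9 °C (capped at 21.1): 5.7, 21.1, 12.7, 11.9, 5.8, 21.1, 13.7.
Cumulative: 5.7, 26.8, 39.5, 51.4, 57.2, 78.3, 92.0.
The total first reaches 52 DD on day 5.

day 5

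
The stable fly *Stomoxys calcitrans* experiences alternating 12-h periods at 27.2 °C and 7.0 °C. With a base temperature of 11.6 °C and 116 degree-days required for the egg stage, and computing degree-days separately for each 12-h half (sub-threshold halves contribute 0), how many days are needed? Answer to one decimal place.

14.9 days

Day half: max(0, 27.2 − 11.6) × 0.5 = 15.6 × 0.5 = 7.80 DD.
Night half: max(0, 7.0 − 11.6) × 0.5 = 0.0 × 0.5 = 0.00 DD.
Per 24 h: 7.80 DD/day.
Duration = 116 / 7.80 = 14.872 ≈ 14.9 days.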